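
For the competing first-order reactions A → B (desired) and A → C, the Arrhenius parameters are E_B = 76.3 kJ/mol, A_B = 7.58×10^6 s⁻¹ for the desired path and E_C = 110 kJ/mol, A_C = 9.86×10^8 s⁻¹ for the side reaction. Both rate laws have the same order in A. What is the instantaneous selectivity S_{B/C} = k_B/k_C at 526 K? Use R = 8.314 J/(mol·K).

17.1

Since both paths have the same order in A, the concentration cancels and S_{B/C} = k_B/k_C = (A_B/A_C)·exp[(E_C−E_B)/(RT)].
(E_C−E_B)/(RT) = (110−76.3)×10³/(8.314×526) = 33700/4373 = 7.706.
k_B/k_C = (7.58×10^6/9.86×10^8)·exp(7.706) = 0.007688 × 2222 = 17.1.
Since E_B < E_C, lowering the temperature improves selectivity toward B.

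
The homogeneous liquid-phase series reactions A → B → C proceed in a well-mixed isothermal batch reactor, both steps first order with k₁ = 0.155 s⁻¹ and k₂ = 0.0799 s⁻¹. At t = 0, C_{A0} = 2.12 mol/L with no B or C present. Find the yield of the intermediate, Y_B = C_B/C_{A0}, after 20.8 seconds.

0.310

Solving the coupled first-order balances gives C_B(t) = [k₁/(k₂−k₁)]·C_{A0}·(e^(−k₁t) − e^(−k₂t)).
e^(−k₁t) = e^(−0.155×20.8) = e^(−3.224) = 0.03980; e^(−k₂t) = e^(−1.662) = 0.1898.
C_B = 0.155×2.12/(0.0799−0.155) × (0.03980−0.1898) = (-4.375)×(-0.1500) = 0.6562 mol/L.
Y_B = C_B/C_{A0} = 0.6562/2.12 = 0.310.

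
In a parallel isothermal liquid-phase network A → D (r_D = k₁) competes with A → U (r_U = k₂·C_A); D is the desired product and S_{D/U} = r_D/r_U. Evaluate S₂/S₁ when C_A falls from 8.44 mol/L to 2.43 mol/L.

3.47

S_{D/U} = (k₁/k₂)·C_A⁻¹, so S₂/S₁ = (C_{A,2}/C_{A,1})⁻¹.
= 8.44/2.43 = 3.47.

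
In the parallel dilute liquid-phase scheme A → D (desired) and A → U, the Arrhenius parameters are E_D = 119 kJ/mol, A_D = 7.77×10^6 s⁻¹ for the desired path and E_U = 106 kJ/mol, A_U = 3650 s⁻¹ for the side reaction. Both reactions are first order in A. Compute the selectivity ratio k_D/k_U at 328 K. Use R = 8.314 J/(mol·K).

With equal orders, S_{D/U} = k_D/k_U = (A_D/A_U)·exp[(E_U−E_D)/(RT)].
(E_U−E_D)/(RT) = (106−119)×10³/(8.314×328) = -13000/2727 = -4.767.
k_D/k_U = (7.77×10^6/3650)·exp(-4.767) = 2129 × 0.008505 = 18.1.

18.1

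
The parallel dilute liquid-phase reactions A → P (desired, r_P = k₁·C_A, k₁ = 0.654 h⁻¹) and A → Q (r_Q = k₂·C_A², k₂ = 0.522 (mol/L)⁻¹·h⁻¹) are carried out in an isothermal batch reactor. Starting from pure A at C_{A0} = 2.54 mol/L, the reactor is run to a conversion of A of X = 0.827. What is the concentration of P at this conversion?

C_A = C_{A0}(1−X) = 0.4394 mol/L.
Along a PFR/batch, dC_P/dC_A = −r_P/(r_P+r_Q) = −k₁/(k₁+k₂·C_A).
Integrating from C_{A0} to C_A: C_P = (0.654/0.522)·ln[(0.654+0.522·2.54)/(0.654+0.522·0.439)] = 1.253·ln(1.980/0.8834) = 1.011 mol/L.

1.01 mol/L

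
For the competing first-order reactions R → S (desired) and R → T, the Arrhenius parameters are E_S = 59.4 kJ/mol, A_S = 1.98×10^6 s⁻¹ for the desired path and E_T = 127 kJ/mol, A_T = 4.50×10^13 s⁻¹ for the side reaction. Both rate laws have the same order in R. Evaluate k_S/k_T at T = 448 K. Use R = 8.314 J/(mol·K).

3.35

With equal orders, S_{S/T} = k_S/k_T = (A_S/A_T)·exp[(E_T−E_S)/(RT)].
(E_T−E_S)/(RT) = (127−59.4)×10³/(8.314×448) = 67600/3725 = 18.15.
k_S/k_T = (1.98×10^6/4.50×10^13)·exp(18.15) = 4.400×10^-8 × 7.623×10^7 = 3.35.
Since E_S < E_T, lowering the temperature improves selectivity toward S.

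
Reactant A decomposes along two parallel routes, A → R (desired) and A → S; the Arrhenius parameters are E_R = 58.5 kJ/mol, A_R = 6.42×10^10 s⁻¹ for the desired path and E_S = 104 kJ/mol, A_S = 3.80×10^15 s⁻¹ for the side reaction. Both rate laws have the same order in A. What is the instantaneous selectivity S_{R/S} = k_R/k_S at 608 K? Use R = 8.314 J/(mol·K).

0.137

k_R/k_S = (A_R/A_S)·exp[−(E_R−E_S)/(RT)] = (A_R/A_S)·exp[(E_S−E_R)/(RT)].
(E_S−E_R)/(RT) = (104−58.5)×10³/(8.314×608) = 45500/5055 = 9.001.
k_R/k_S = (6.42×10^10/3.80×10^15)·exp(9.001) = 1.689×10^-5 × 8112 = 0.137.
Since E_R < E_S, lowering the temperature improves selectivity toward R.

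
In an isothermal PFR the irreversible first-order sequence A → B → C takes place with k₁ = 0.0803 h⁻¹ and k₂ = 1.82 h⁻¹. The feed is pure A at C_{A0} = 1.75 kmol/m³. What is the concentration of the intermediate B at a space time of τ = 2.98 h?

For first-order series with pure A initially, C_B(τ) = k₁C_{A0}/(k₂−k₁)·(e^(−k₁τ) − e^(−k₂τ)).
e^(−k₁τ) = e^(−0.0803×2.98) = e^(−0.2393) = 0.7872; e^(−k₂τ) = e^(−5.424) = 0.004411.
C_B = 0.0803×1.75/(1.82−0.0803) × (0.7872−0.004411) = 0.08078×0.7828 = 0.06323 kmol/m³.

0.0632 kmol/m³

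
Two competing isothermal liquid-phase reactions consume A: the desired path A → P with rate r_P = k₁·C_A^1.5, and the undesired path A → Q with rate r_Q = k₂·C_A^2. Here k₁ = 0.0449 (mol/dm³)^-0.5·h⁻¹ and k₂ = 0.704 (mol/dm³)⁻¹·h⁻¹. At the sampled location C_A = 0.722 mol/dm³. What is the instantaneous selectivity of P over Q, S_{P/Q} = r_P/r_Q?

S_{P/Q} = r_P/r_Q = (k₁·C_A^1.5)/(k₂·C_A^2) = (k₁/k₂)·C_A^-0.5.
= (0.0449×0.7220^1.5) / (0.704×0.7220^2) = 0.02755/0.3670 = 0.0751.
The undesired path is higher order in A, so low C_A (CSTR or dilute feed) favours P.

0.0751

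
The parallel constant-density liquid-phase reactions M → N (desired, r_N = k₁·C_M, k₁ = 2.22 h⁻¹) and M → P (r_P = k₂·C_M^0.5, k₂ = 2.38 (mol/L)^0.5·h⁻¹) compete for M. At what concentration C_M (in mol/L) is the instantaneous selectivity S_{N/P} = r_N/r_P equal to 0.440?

0.223 mol/L

S_{N/P} = (k₁/k₂)·C_M^0.5 ⇒ C_M = (S·k₂/k₁)^(2).
= (0.440×2.38/2.22)^(2) = (0.4717)^(2) = 0.223 mol/L.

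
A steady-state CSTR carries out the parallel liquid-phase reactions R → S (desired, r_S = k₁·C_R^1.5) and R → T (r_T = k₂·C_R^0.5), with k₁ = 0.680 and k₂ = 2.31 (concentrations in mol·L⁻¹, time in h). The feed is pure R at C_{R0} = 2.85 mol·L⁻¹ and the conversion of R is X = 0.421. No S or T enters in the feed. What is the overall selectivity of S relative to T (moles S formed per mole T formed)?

0.486

Exit C_R = C_{R0}(1−X) = 2.85×0.579 = 1.650 mol·L⁻¹.
Rates in a CSTR are evaluated at the outlet concentration: r_S = 0.680×1.650^1.5 = 1.441, r_T = 2.31×1.650^0.5 = 2.967.
Overall selectivity = C_S/C_T = r_Sτ/(r_Tτ) = r_S/r_T = 0.486.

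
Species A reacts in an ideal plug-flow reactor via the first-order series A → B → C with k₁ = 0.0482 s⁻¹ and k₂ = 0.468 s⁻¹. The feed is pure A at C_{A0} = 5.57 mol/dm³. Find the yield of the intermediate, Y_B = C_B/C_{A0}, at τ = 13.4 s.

Solving the coupled first-order balances gives C_B(τ) = [k₁/(k₂−k₁)]·C_{A0}·(e^(−k₁τ) − e^(−k₂τ)).
e^(−k₁τ) = e^(−0.0482×13.4) = e^(−0.6459) = 0.5242; e^(−k₂τ) = e^(−6.271) = 0.001890.
C_B = 0.0482×5.57/(0.468−0.0482) × (0.5242−0.001890) = 0.6395×0.5223 = 0.3340 mol/dm³.
Y_B = C_B/C_{A0} = 0.3340/5.57 = 0.0600.

0.0600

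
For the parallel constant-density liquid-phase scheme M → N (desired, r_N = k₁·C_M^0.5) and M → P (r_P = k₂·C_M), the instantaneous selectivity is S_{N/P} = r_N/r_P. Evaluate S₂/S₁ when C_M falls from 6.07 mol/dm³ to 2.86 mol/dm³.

S_{N/P} = (k₁/k₂)·C_M^-0.5, so S₂/S₁ = (C_{M,2}/C_{M,1})^-0.5.
= (2.86/6.07)^(-0.5) = (0.4712)^(-0.5) = 1.46.

1.46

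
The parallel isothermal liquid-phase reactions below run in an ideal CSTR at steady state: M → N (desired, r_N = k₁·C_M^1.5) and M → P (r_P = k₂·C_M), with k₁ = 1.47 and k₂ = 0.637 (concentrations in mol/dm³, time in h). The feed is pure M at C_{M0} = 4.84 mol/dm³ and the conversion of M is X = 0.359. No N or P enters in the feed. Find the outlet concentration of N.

1.39 mol/dm³

Exit C_M = C_{M0}(1−X) = 4.84×0.641 = 3.102 mol/dm³.
In a CSTR the entire volume is at exit conditions, so r_N = 1.47×3.102^1.5 = 8.033 and r_P = 0.637×3.102 = 1.976.
Fraction of consumed M going to N: r_N/(r_N+r_P) = 0.8026.
C_N = 0.8026·C_{M0}·X = 0.8026×4.84×0.359 = 1.39 mol/dm³.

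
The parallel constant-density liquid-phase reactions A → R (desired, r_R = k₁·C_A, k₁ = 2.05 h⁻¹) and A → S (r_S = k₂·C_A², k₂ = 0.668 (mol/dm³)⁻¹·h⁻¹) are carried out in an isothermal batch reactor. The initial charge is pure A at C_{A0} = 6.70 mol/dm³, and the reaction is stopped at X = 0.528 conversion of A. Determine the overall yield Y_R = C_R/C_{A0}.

0.206

C_A = C_{A0}(1−X) = 3.162 mol/dm³.
Along a PFR/batch, dC_R/dC_A = −r_R/(r_R+r_S) = −k₁/(k₁+k₂·C_A).
Integrating from C_{A0} to C_A: C_R = (2.05/0.668)·ln[(2.05+0.668·6.70)/(2.05+0.668·3.16)] = 3.069·ln(6.526/4.162) = 1.380 mol/dm³.
Y_R = C_R/C_{A0} = 1.380/6.70 = 0.206.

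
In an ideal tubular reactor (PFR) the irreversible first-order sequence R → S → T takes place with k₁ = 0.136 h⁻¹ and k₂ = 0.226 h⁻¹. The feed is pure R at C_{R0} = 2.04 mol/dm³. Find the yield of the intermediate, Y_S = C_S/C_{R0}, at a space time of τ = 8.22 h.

0.258

For first-order series with pure R initially, C_S(τ) = k₁C_{R0}/(k₂−k₁)·(e^(−k₁τ) − e^(−k₂τ)).
e^(−k₁τ) = e^(−0.136×8.22) = e^(−1.118) = 0.3270; e^(−k₂τ) = e^(−1.858) = 0.1560.
C_S = 0.136×2.04/(0.226−0.136) × (0.3270−0.1560) = 3.083×0.1709 = 0.5269 mol/dm³.
Y_S = C_S/C_{R0} = 0.5269/2.04 = 0.258.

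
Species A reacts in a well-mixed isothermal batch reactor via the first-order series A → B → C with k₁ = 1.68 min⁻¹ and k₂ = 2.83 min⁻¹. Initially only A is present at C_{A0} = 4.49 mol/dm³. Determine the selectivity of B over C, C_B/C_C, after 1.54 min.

0.109

For first-order series with pure A initially, C_B(t) = k₁C_{A0}/(k₂−k₁)·(e^(−k₁t) − e^(−k₂t)).
e^(−k₁t) = e^(−1.68×1.54) = e^(−2.587) = 0.07523; e^(−k₂t) = e^(−4.358) = 0.01280.
C_B = 1.68×4.49/(2.83−1.68) × (0.07523−0.01280) = 6.559×0.06243 = 0.4095 mol/dm³.
C_A = C_{A0}e^(−k₁t) = 0.3378 mol/dm³, so C_C = C_{A0}−C_A−C_B = 3.743 mol/dm³; C_B/C_C = 0.109.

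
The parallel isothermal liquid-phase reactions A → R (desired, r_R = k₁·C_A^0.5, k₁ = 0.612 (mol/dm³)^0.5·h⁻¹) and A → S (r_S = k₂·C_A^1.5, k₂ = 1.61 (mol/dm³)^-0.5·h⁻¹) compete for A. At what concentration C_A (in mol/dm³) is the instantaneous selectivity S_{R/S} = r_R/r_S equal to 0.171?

S_{R/S} = (k₁/k₂)·C_A⁻¹ ⇒ C_A = (S·k₂/k₁)^(-1).
= (0.171×1.61/0.612)^(-1) = (0.4499)^(-1) = 2.22 mol/dm³.

2.22 mol/dm³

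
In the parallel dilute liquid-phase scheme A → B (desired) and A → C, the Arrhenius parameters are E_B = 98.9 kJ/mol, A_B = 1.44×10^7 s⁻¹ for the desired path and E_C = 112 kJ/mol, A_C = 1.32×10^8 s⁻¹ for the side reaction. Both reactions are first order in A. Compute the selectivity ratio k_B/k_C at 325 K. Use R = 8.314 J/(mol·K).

Since both paths have the same order in A, the concentration cancels and S_{B/C} = k_B/k_C = (A_B/A_C)·exp[(E_C−E_B)/(RT)].
(E_C−E_B)/(RT) = (112−98.9)×10³/(8.314×325) = 13100/2702 = 4.848.
k_B/k_C = (1.44×10^7/1.32×10^8)·exp(4.848) = 0.1091 × 127.5 = 13.9.
Since E_B < E_C, lowering the temperature improves selectivity toward B.

13.9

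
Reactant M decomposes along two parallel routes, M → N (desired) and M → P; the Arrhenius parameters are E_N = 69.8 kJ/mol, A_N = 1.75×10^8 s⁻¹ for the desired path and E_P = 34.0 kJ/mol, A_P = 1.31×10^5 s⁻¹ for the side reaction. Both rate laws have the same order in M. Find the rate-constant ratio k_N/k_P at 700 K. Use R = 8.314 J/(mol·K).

Since both paths have the same order in M, the concentration cancels and S_{N/P} = k_N/k_P = (A_N/A_P)·exp[(E_P−E_N)/(RT)].
(E_P−E_N)/(RT) = (34.0−69.8)×10³/(8.314×700) = -35800/5820 = -6.151.
k_N/k_P = (1.75×10^8/1.31×10^5)·exp(-6.151) = 1336 × 0.002130 = 2.85.

2.85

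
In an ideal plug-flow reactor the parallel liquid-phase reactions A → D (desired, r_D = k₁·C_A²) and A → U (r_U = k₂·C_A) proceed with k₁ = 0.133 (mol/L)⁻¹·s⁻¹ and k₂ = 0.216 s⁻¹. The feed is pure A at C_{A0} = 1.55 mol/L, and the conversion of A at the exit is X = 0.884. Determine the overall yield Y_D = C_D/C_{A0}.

0.292

C_A = C_{A0}(1−X) = 0.1798 mol/L.
Along a PFR/batch, dC_U/dC_A = −r_U/(r_D+r_U) = −k₂/(k₂+k₁·C_A).
Integrating from C_{A0} to C_A: C_U = (0.216/0.133)·ln[(0.216+0.133·1.55)/(0.216+0.133·0.180)] = 1.624·ln(0.4222/0.2399) = 0.9177 mol/L.
Then C_D = (C_{A0}−C_A) − C_U = 1.370 − 0.9177 = 0.4525 mol/L.
Y_D = C_D/C_{A0} = 0.4525/1.55 = 0.292.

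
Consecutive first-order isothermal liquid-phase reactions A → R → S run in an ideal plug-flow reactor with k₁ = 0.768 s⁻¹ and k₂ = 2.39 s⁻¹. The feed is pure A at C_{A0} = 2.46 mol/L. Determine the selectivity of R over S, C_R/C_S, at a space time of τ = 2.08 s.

0.131

For first-order series with pure A initially, C_R(τ) = k₁C_{A0}/(k₂−k₁)·(e^(−k₁τ) − e^(−k₂τ)).
e^(−k₁τ) = e^(−0.768×2.08) = e^(−1.597) = 0.2024; e^(−k₂τ) = e^(−4.971) = 0.006935.
C_R = 0.768×2.46/(2.39−0.768) × (0.2024−0.006935) = 1.165×0.1955 = 0.2277 mol/L.
C_A = C_{A0}e^(−k₁τ) = 0.4979 mol/L, so C_S = C_{A0}−C_A−C_R = 1.734 mol/L; C_R/C_S = 0.131.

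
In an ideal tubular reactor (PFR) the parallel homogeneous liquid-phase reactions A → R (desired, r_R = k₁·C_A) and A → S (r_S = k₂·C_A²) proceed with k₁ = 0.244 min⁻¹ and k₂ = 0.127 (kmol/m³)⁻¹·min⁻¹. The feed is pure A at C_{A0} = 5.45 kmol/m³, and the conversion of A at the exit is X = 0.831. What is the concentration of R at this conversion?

1.83 kmol/m³

C_A = C_{A0}(1−X) = 0.9211 kmol/m³.
Along a PFR/batch, dC_R/dC_A = −r_R/(r_R+r_S) = −k₁/(k₁+k₂·C_A).
Integrating from C_{A0} to C_A: C_R = (0.244/0.127)·ln[(0.244+0.127·5.45)/(0.244+0.127·0.921)] = 1.921·ln(0.9362/0.3610) = 1.831 kmol/m³.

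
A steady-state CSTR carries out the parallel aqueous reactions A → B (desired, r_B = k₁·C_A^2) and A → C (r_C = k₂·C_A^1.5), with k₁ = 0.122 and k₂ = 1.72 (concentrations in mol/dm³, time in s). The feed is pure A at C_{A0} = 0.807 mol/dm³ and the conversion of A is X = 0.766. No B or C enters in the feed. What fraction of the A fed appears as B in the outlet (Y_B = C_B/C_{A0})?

0.0229

Exit C_A = C_{A0}(1−X) = 0.807×0.234 = 0.1888 mol/dm³.
Rates in a CSTR are evaluated at the outlet concentration: r_B = 0.122×0.1888^2 = 0.004350, r_C = 1.72×0.1888^1.5 = 0.1411.
Fraction of consumed A going to B: r_B/(r_B+r_C) = 0.02990.
C_B = 0.02990·C_{A0}·X = 0.02990×0.807×0.766 = 0.0185 mol/dm³; Y_B = C_B/C_{A0} = 0.0229.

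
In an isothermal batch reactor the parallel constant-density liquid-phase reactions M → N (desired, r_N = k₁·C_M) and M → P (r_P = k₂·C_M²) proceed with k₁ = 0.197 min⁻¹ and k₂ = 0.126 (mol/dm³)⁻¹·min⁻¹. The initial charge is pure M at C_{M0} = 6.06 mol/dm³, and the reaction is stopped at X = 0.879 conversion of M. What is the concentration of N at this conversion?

1.88 mol/dm³

C_M = C_{M0}(1−X) = 0.7333 mol/dm³.
Along a PFR/batch, dC_N/dC_M = −r_N/(r_N+r_P) = −k₁/(k₁+k₂·C_M).
Integrating from C_{M0} to C_M: C_N = (0.197/0.126)·ln[(0.197+0.126·6.06)/(0.197+0.126·0.733)] = 1.563·ln(0.9606/0.2894) = 1.876 mol/dm³.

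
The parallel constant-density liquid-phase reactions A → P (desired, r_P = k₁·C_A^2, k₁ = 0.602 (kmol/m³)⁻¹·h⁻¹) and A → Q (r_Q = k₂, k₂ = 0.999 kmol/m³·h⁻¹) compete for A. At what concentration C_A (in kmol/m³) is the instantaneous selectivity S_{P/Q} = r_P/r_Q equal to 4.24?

S_{P/Q} = (k₁/k₂)·C_A^2 ⇒ C_A = (S·k₂/k₁)^(0.5).
= (4.24×0.999/0.602)^(0.5) = (7.036)^(0.5) = 2.65 kmol/m³.

2.65 kmol/m³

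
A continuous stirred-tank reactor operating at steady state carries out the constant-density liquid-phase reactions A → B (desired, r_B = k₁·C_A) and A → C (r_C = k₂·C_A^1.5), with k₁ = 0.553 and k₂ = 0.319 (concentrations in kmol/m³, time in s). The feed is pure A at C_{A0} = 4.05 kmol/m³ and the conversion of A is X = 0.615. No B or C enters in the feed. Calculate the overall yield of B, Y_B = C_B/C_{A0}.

Exit C_A = C_{A0}(1−X) = 4.05×0.385 = 1.559 kmol/m³.
A CSTR operates uniformly at the exit composition, giving r_B = 0.8623 and r_C = 0.6211 (each k·C_A^n at C_A = 1.559).
Fraction of consumed A going to B: r_B/(r_B+r_C) = 0.5813.
C_B = 0.5813·C_{A0}·X = 0.5813×4.05×0.615 = 1.45 kmol/m³; Y_B = C_B/C_{A0} = 0.357.

0.357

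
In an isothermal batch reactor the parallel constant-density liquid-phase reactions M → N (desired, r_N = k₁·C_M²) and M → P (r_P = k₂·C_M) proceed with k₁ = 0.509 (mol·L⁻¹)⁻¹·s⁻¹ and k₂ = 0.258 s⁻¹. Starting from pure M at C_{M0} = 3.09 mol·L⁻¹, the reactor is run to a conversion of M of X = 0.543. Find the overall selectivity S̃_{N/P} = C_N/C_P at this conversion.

4.27

C_M = C_{M0}(1−X) = 1.412 mol·L⁻¹.
Along a PFR/batch, dC_P/dC_M = −r_P/(r_N+r_P) = −k₂/(k₂+k₁·C_M).
Integrating from C_{M0} to C_M: C_P = (0.258/0.509)·ln[(0.258+0.509·3.09)/(0.258+0.509·1.41)] = 0.5069·ln(1.831/0.9768) = 0.3184 mol·L⁻¹.
Then C_N = (C_{M0}−C_M) − C_P = 1.678 − 0.3184 = 1.359 mol·L⁻¹.
S̃_{N/P} = C_N/C_P = 1.359/0.3184 = 4.27.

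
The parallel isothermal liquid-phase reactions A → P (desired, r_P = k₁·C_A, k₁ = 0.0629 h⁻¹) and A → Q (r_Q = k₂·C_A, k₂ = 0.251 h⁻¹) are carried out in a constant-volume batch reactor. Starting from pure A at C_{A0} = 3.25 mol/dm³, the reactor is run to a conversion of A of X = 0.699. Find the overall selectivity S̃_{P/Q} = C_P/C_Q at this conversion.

0.251

C_A = C_{A0}(1−X) = 0.9783 mol/dm³.
Both paths are first order in A, so the instantaneous fraction to P is constant: dC_P/d(−C_A) = k₁/(k₁+k₂) = 0.2004.
C_P = 0.2004·(C_{A0}−C_A) = 0.2004×2.272 = 0.455 mol/dm³.
C_Q = (C_{A0}−C_A)−C_P = 1.817 mol/dm³; S̃_{P/Q} = 0.4552/1.817 = 0.251.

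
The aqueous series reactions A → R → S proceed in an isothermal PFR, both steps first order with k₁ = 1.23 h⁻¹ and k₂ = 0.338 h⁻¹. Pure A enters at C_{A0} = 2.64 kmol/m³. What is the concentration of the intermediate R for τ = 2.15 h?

Solving the coupled first-order balances gives C_R(τ) = [k₁/(k₂−k₁)]·C_{A0}·(e^(−k₁τ) − e^(−k₂τ)).
e^(−k₁τ) = e^(−1.23×2.15) = e^(−2.644) = 0.07104; e^(−k₂τ) = e^(−0.7267) = 0.4835.
C_R = 1.23×2.64/(0.338−1.23) × (0.07104−0.4835) = (-3.640)×(-0.4125) = 1.502 kmol/m³.

1.50 kmol/m³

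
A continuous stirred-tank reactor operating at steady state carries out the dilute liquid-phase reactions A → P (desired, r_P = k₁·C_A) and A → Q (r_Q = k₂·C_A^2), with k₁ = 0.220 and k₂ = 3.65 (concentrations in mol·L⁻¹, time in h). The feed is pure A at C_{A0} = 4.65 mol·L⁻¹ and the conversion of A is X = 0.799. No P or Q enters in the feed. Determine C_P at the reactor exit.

0.225 mol·L⁻¹

Exit C_A = C_{A0}(1−X) = 4.65×0.201 = 0.9346 mol·L⁻¹.
Rates in a CSTR are evaluated at the outlet concentration: r_P = 0.220×0.9346 = 0.2056, r_Q = 3.65×0.9346^2 = 3.189.
Fraction of consumed A going to P: r_P/(r_P+r_Q) = 0.06058.
C_P = 0.06058·C_{A0}·X = 0.06058×4.65×0.799 = 0.225 mol·L⁻¹.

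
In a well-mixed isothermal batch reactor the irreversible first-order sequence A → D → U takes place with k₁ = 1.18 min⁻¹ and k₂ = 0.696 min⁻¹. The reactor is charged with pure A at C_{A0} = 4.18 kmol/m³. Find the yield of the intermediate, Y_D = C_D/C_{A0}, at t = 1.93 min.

0.386

Solving the coupled first-order balances gives C_D(t) = [k₁/(k₂−k₁)]·C_{A0}·(e^(−k₁t) − e^(−k₂t)).
e^(−k₁t) = e^(−1.18×1.93) = e^(−2.277) = 0.1026; e^(−k₂t) = e^(−1.343) = 0.2610.
C_D = 1.18×4.18/(0.696−1.18) × (0.1026−0.2610) = (-10.19)×(-0.1584) = 1.615 kmol/m³.
Y_D = C_D/C_{A0} = 1.615/4.18 = 0.386.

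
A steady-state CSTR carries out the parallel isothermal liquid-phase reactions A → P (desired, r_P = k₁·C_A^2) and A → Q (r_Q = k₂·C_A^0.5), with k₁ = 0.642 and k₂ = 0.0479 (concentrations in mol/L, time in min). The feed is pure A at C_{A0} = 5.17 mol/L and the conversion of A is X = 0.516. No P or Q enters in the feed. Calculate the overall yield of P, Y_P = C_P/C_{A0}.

0.506

Exit C_A = C_{A0}(1−X) = 5.17×0.484 = 2.502 mol/L.
In a CSTR the entire volume is at exit conditions, so r_P = 0.642×2.502^2 = 4.020 and r_Q = 0.0479×2.502^0.5 = 0.07577.
Fraction of consumed A going to P: r_P/(r_P+r_Q) = 0.9815.
C_P = 0.9815·C_{A0}·X = 0.9815×5.17×0.516 = 2.62 mol/L; Y_P = C_P/C_{A0} = 0.506.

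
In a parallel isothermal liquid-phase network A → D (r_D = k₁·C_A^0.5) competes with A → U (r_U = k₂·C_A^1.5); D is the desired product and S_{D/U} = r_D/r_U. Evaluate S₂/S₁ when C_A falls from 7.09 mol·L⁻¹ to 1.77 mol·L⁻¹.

S_{D/U} = (k₁/k₂)·C_A⁻¹, so S₂/S₁ = (C_{A,2}/C_{A,1})⁻¹.
= 7.09/1.77 = 4.01.

4.01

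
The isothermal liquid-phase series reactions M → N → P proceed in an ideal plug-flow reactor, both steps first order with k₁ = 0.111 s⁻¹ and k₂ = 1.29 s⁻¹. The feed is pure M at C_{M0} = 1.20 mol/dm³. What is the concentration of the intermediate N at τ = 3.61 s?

0.0746 mol/dm³

For first-order series with pure M initially, C_N(τ) = k₁C_{M0}/(k₂−k₁)·(e^(−k₁τ) − e^(−k₂τ)).
e^(−k₁τ) = e^(−0.111×3.61) = e^(−0.4007) = 0.6698; e^(−k₂τ) = e^(−4.657) = 0.009496.
C_N = 0.111×1.20/(1.29−0.111) × (0.6698−0.009496) = 0.1130×0.6603 = 0.07460 mol/dm³.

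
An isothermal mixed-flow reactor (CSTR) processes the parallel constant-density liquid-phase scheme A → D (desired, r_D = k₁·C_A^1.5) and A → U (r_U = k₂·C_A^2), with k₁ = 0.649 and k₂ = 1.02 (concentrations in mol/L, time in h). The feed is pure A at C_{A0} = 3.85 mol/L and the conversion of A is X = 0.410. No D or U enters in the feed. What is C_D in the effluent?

Exit C_A = C_{A0}(1−X) = 3.85×0.590 = 2.272 mol/L.
A CSTR operates uniformly at the exit composition, giving r_D = 2.222 and r_U = 5.263 (each k·C_A^n at C_A = 2.272).
Fraction of consumed A going to D: r_D/(r_D+r_U) = 0.2968.
C_D = 0.2968·C_{A0}·X = 0.2968×3.85×0.410 = 0.469 mol/L.

0.469 mol/L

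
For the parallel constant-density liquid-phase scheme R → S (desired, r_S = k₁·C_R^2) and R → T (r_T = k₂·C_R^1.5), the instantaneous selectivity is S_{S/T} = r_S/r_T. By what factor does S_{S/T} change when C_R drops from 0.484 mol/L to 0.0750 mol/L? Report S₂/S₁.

0.394

S_{S/T} = (k₁/k₂)·C_R^0.5, so S₂/S₁ = (C_{R,2}/C_{R,1})^0.5.
= (0.0750/0.484)^0.5 = (0.1550)^0.5 = 0.394.
Selectivity toward S falls as C_R falls — high-concentration operation is favoured.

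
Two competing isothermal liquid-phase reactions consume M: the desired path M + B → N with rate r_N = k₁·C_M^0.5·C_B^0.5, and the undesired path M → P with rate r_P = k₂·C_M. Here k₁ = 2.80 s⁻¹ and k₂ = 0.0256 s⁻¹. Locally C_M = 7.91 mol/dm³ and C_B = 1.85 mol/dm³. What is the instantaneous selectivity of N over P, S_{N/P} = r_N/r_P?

S_{N/P} = r_N/r_P = (k₁·C_M^0.5·C_B^0.5)/(k₂·C_M) = (k₁/k₂)·C_M^-0.5·C_B^0.5.
= (2.80×7.910^0.5×1.850^0.5) / (0.0256×7.910) = 10.71/0.2025 = 52.9.
The undesired path is higher order in M, so low C_M (CSTR or dilute feed) favours N.

52.9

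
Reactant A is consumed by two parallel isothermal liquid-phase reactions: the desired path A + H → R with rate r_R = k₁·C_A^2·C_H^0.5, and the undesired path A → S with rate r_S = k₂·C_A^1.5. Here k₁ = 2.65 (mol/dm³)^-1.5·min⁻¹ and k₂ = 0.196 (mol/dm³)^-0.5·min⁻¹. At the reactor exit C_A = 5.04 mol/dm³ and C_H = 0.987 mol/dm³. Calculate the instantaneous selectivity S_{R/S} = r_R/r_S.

S_{R/S} = r_R/r_S = (k₁·C_A^2·C_H^0.5)/(k₂·C_A^1.5) = (k₁/k₂)·C_A^0.5·C_H^0.5.
= (2.65×5.040^2×0.9870^0.5) / (0.196×5.040^1.5) = 66.88/2.218 = 30.2.
Since the desired path is higher order in A, keeping C_A high (PFR or concentrated feed) favours R.

30.2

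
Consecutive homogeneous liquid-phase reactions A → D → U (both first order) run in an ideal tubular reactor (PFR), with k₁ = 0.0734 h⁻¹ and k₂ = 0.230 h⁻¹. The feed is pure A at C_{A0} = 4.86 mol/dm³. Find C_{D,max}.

0.908 mol/dm³

For a first-order series the maximum intermediate yield is C_{D,max}/C_{A0} = (k₁/k₂)^[k₂/(k₂−k₁)].
= (0.0734/0.230)^(0.230/(0.230−0.0734)) = (0.3191)^(1.469) = 0.1868.
C_{D,max} = 0.1868×4.86 = 0.908 mol/dm³.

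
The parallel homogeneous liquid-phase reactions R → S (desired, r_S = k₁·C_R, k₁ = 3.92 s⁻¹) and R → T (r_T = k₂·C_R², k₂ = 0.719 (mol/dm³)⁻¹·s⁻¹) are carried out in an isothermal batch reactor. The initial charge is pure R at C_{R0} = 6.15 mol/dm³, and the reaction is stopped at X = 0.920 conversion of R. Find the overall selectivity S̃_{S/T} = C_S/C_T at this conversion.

1.81

C_R = C_{R0}(1−X) = 0.4920 mol/dm³.
Along a PFR/batch, dC_S/dC_R = −r_S/(r_S+r_T) = −k₁/(k₁+k₂·C_R).
Integrating from C_{R0} to C_R: C_S = (3.92/0.719)·ln[(3.92+0.719·6.15)/(3.92+0.719·0.492)] = 5.452·ln(8.342/4.274) = 3.646 mol/dm³.
C_T = (C_{R0}−C_R)−C_S = 2.012 mol/dm³; S̃_{S/T} = 3.646/2.012 = 1.81.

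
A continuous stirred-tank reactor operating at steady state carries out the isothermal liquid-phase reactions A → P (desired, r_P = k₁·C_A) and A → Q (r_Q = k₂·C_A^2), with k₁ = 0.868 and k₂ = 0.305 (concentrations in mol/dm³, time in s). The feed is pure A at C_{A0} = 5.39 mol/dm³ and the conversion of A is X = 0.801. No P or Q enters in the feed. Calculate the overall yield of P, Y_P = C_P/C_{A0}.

Exit C_A = C_{A0}(1−X) = 5.39×0.199 = 1.073 mol/dm³.
In a CSTR the entire volume is at exit conditions, so r_P = 0.868×1.073 = 0.9310 and r_Q = 0.305×1.073^2 = 0.3509.
Fraction of consumed A going to P: r_P/(r_P+r_Q) = 0.7263.
C_P = 0.7263·C_{A0}·X = 0.7263×5.39×0.801 = 3.14 mol/dm³; Y_P = C_P/C_{A0} = 0.582.

0.582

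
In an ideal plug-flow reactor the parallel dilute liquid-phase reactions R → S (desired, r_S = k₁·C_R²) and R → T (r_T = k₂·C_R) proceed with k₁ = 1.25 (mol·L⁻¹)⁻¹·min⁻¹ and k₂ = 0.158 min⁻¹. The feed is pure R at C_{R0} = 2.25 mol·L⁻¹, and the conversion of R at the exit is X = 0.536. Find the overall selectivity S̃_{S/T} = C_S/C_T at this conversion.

12.5

C_R = C_{R0}(1−X) = 1.044 mol·L⁻¹.
Along a PFR/batch, dC_T/dC_R = −r_T/(r_S+r_T) = −k₂/(k₂+k₁·C_R).
Integrating from C_{R0} to C_R: C_T = (0.158/1.25)·ln[(0.158+1.25·2.25)/(0.158+1.25·1.04)] = 0.1264·ln(2.970/1.463) = 0.08952 mol·L⁻¹.
Then C_S = (C_{R0}−C_R) − C_T = 1.206 − 0.08952 = 1.116 mol·L⁻¹.
S̃_{S/T} = C_S/C_T = 1.116/0.08952 = 12.5.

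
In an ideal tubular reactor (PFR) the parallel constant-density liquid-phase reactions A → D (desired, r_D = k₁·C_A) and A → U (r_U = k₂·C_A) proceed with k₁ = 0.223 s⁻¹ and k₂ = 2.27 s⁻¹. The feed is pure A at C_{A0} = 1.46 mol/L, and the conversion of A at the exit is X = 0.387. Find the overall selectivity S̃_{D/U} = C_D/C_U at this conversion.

0.0982

C_A = C_{A0}(1−X) = 0.8950 mol/L.
Both paths are first order in A, so the instantaneous fraction to D is constant: dC_D/d(−C_A) = k₁/(k₁+k₂) = 0.08945.
C_D = 0.08945·(C_{A0}−C_A) = 0.08945×0.5650 = 0.0505 mol/L.
C_U = (C_{A0}−C_A)−C_D = 0.5145 mol/L; S̃_{D/U} = 0.05054/0.5145 = 0.0982.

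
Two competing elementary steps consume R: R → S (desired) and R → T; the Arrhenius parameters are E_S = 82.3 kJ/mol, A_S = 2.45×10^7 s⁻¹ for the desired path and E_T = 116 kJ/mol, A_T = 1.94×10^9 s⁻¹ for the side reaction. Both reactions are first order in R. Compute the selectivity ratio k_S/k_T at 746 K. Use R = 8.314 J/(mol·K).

With equal orders, S_{S/T} = k_S/k_T = (A_S/A_T)·exp[(E_T−E_S)/(RT)].
(E_T−E_S)/(RT) = (116−82.3)×10³/(8.314×746) = 33700/6202 = 5.434.
k_S/k_T = (2.45×10^7/1.94×10^9)·exp(5.434) = 0.01263 × 229.0 = 2.89.
Since E_S < E_T, lowering the temperature improves selectivity toward S.

2.89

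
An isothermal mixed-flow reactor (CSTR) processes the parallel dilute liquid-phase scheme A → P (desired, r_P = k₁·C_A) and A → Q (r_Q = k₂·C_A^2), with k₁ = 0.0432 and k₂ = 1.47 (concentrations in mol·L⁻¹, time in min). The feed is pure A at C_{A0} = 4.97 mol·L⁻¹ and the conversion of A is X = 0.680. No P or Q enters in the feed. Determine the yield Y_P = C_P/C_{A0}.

Exit C_A = C_{A0}(1−X) = 4.97×0.320 = 1.590 mol·L⁻¹.
Rates in a CSTR are evaluated at the outlet concentration: r_P = 0.0432×1.590 = 0.06871, r_Q = 1.47×1.590^2 = 3.718.
Fraction of consumed A going to P: r_P/(r_P+r_Q) = 0.01814.
C_P = 0.01814·C_{A0}·X = 0.01814×4.97×0.680 = 0.0613 mol·L⁻¹; Y_P = C_P/C_{A0} = 0.0123.

0.0123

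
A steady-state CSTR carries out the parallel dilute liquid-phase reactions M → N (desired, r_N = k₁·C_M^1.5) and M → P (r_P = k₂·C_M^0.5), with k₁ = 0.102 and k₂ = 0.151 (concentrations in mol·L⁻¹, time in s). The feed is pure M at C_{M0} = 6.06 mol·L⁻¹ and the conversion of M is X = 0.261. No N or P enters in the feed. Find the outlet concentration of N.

1.19 mol·L⁻¹

Exit C_M = C_{M0}(1−X) = 6.06×0.739 = 4.478 mol·L⁻¹.
A CSTR operates uniformly at the exit composition, giving r_N = 0.9667 and r_P = 0.3195 (each k·C_M^n at C_M = 4.478).
Fraction of consumed M going to N: r_N/(r_N+r_P) = 0.7516.
C_N = 0.7516·C_{M0}·X = 0.7516×6.06×0.261 = 1.19 mol·L⁻¹.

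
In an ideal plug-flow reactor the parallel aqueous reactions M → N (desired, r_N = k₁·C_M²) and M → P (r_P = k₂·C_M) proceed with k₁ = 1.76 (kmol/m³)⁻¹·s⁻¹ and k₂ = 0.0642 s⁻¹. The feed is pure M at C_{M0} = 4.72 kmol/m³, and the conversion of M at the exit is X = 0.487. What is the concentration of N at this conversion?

2.27 kmol/m³

C_M = C_{M0}(1−X) = 2.421 kmol/m³.
Along a PFR/batch, dC_P/dC_M = −r_P/(r_N+r_P) = −k₂/(k₂+k₁·C_M).
Integrating from C_{M0} to C_M: C_P = (0.0642/1.76)·ln[(0.0642+1.76·4.72)/(0.0642+1.76·2.42)] = 0.03648·ln(8.371/4.326) = 0.02408 kmol/m³.
Then C_N = (C_{M0}−C_M) − C_P = 2.299 − 0.02408 = 2.275 kmol/m³.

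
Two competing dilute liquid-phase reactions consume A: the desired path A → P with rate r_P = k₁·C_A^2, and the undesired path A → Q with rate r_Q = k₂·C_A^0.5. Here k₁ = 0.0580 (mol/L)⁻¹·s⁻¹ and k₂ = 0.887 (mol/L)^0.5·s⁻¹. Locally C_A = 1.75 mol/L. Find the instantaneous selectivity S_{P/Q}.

S_{P/Q} = r_P/r_Q = (k₁·C_A^2)/(k₂·C_A^0.5) = (k₁/k₂)·C_A^1.5.
= (0.0580×1.750^2) / (0.887×1.750^0.5) = 0.1776/1.173 = 0.151.
Since the desired path is higher order in A, keeping C_A high (PFR or concentrated feed) favours P.

0.151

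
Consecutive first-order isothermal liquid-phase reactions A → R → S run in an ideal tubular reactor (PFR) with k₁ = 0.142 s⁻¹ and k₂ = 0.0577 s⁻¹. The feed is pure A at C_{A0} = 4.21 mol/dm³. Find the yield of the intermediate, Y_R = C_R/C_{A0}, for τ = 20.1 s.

0.431

For first-order series with pure A initially, C_R(τ) = k₁C_{A0}/(k₂−k₁)·(e^(−k₁τ) − e^(−k₂τ)).
e^(−k₁τ) = e^(−0.142×20.1) = e^(−2.854) = 0.05760; e^(−k₂τ) = e^(−1.160) = 0.3136.
C_R = 0.142×4.21/(0.0577−0.142) × (0.05760−0.3136) = (-7.092)×(-0.2560) = 1.815 mol/dm³.
Y_R = C_R/C_{A0} = 1.815/4.21 = 0.431.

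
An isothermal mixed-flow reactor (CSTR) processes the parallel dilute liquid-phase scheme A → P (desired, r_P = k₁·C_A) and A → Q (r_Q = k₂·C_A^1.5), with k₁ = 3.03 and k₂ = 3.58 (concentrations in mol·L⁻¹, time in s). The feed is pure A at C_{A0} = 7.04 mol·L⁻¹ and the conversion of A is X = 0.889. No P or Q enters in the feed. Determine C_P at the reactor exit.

3.06 mol·L⁻¹

Exit C_A = C_{A0}(1−X) = 7.04×0.111 = 0.7814 mol·L⁻¹.
Rates in a CSTR are evaluated at the outlet concentration: r_P = 3.03×0.7814 = 2.368, r_Q = 3.58×0.7814^1.5 = 2.473.
Fraction of consumed A going to P: r_P/(r_P+r_Q) = 0.4891.
C_P = 0.4891·C_{A0}·X = 0.4891×7.04×0.889 = 3.06 mol·L⁻¹.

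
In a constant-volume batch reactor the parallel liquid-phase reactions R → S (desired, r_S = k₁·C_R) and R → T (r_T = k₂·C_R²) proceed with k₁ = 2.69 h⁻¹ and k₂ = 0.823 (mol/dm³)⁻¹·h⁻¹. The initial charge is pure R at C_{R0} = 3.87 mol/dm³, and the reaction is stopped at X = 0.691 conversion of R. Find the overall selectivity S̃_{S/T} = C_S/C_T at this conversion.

C_R = C_{R0}(1−X) = 1.196 mol/dm³.
Along a PFR/batch, dC_S/dC_R = −r_S/(r_S+r_T) = −k₁/(k₁+k₂·C_R).
Integrating from C_{R0} to C_R: C_S = (2.69/0.823)·ln[(2.69+0.823·3.87)/(2.69+0.823·1.20)] = 3.269·ln(5.875/3.674) = 1.534 mol/dm³.
C_T = (C_{R0}−C_R)−C_S = 1.140 mol/dm³; S̃_{S/T} = 1.534/1.140 = 1.35.

1.35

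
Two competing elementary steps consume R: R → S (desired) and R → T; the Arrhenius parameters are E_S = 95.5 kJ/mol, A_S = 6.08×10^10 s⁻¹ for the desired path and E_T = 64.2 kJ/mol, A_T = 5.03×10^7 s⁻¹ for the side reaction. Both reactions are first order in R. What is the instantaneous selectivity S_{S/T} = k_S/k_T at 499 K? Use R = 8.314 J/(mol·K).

0.639

k_S/k_T = (A_S/A_T)·exp[−(E_S−E_T)/(RT)] = (A_S/A_T)·exp[(E_T−E_S)/(RT)].
(E_T−E_S)/(RT) = (64.2−95.5)×10³/(8.314×499) = -31300/4149 = -7.545.
k_S/k_T = (6.08×10^10/5.03×10^7)·exp(-7.545) = 1209 × 5.290×10^-4 = 0.639.
Since E_S > E_T, raising the temperature improves selectivity toward S.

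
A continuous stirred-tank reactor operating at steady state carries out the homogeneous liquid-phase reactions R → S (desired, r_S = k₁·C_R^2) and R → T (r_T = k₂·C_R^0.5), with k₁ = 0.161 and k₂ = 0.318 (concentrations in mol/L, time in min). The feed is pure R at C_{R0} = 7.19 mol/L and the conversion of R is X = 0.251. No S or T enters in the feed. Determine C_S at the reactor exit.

Exit C_R = C_{R0}(1−X) = 7.19×0.749 = 5.385 mol/L.
Rates in a CSTR are evaluated at the outlet concentration: r_S = 0.161×5.385^2 = 4.669, r_T = 0.318×5.385^0.5 = 0.7380.
Fraction of consumed R going to S: r_S/(r_S+r_T) = 0.8635.
C_S = 0.8635·C_{R0}·X = 0.8635×7.19×0.251 = 1.56 mol/L.

1.56 mol/L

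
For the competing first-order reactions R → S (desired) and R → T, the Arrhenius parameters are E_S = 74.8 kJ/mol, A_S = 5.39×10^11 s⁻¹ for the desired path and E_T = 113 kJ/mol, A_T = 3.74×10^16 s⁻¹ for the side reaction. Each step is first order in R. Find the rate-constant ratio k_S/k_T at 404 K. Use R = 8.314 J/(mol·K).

1.25

k_S/k_T = (A_S/A_T)·exp[−(E_S−E_T)/(RT)] = (A_S/A_T)·exp[(E_T−E_S)/(RT)].
(E_T−E_S)/(RT) = (113−74.8)×10³/(8.314×404) = 38200/3359 = 11.37.
k_S/k_T = (5.39×10^11/3.74×10^16)·exp(11.37) = 1.441×10^-5 × 86935 = 1.25.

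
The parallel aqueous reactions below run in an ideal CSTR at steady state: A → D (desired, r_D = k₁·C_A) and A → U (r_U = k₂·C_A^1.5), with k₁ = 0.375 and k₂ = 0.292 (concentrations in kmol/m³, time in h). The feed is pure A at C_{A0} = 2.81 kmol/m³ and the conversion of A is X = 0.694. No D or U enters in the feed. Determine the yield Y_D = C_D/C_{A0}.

Exit C_A = C_{A0}(1−X) = 2.81×0.306 = 0.8599 kmol/m³.
Rates in a CSTR are evaluated at the outlet concentration: r_D = 0.375×0.8599 = 0.3224, r_U = 0.292×0.8599^1.5 = 0.2328.
Fraction of consumed A going to D: r_D/(r_D+r_U) = 0.5807.
C_D = 0.5807·C_{A0}·X = 0.5807×2.81×0.694 = 1.13 kmol/m³; Y_D = C_D/C_{A0} = 0.403.

0.403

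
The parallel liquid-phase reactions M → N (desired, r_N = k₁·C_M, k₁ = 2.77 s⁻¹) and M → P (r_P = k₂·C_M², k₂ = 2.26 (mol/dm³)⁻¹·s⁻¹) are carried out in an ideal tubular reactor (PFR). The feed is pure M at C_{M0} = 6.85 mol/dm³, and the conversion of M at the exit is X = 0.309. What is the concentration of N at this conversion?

C_M = C_{M0}(1−X) = 4.733 mol/dm³.
Along a PFR/batch, dC_N/dC_M = −r_N/(r_N+r_P) = −k₁/(k₁+k₂·C_M).
Integrating from C_{M0} to C_M: C_N = (2.77/2.26)·ln[(2.77+2.26·6.85)/(2.77+2.26·4.73)] = 1.226·ln(18.25/13.47) = 0.3725 mol/dm³.

0.373 mol/dm³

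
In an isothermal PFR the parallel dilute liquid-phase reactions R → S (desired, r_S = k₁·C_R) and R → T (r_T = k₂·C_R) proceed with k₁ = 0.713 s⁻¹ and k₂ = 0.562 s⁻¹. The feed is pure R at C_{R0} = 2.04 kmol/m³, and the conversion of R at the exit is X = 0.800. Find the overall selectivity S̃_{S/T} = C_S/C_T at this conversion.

1.27

C_R = C_{R0}(1−X) = 0.4080 kmol/m³.
Both paths are first order in R, so the instantaneous fraction to S is constant: dC_S/d(−C_R) = k₁/(k₁+k₂) = 0.5592.
C_S = 0.5592·(C_{R0}−C_R) = 0.5592×1.632 = 0.913 kmol/m³.
C_T = (C_{R0}−C_R)−C_S = 0.7194 kmol/m³; S̃_{S/T} = 0.9126/0.7194 = 1.27.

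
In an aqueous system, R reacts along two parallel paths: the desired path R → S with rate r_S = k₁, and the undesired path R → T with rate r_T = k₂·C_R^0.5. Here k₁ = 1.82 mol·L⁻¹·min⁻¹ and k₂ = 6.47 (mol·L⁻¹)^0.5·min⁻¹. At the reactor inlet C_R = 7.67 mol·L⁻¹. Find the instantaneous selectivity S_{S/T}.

0.102

S_{S/T} = r_S/r_T = (k₁)/(k₂·C_R^0.5) = (k₁/k₂)·C_R^-0.5.
= (1.82) / (6.47×7.670^0.5) = 1.820/17.92 = 0.102.
The undesired path is higher order in R, so low C_R (CSTR or dilute feed) favours S.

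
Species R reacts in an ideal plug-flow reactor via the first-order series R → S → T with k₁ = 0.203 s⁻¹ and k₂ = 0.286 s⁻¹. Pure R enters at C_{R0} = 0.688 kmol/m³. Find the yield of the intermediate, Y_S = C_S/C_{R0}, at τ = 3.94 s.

For first-order series with pure R initially, C_S(τ) = k₁C_{R0}/(k₂−k₁)·(e^(−k₁τ) − e^(−k₂τ)).
e^(−k₁τ) = e^(−0.203×3.94) = e^(−0.7998) = 0.4494; e^(−k₂τ) = e^(−1.127) = 0.3241.
C_S = 0.203×0.688/(0.286−0.203) × (0.4494−0.3241) = 1.683×0.1254 = 0.2109 kmol/m³.
Y_S = C_S/C_{R0} = 0.2109/0.688 = 0.307.

0.307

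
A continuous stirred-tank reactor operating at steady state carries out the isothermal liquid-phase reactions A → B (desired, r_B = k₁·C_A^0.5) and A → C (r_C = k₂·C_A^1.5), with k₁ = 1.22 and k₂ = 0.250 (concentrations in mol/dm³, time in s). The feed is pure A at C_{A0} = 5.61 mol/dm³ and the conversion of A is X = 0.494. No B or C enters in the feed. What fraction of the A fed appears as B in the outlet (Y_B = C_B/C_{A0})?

Exit C_A = C_{A0}(1−X) = 5.61×0.506 = 2.839 mol/dm³.
Rates in a CSTR are evaluated at the outlet concentration: r_B = 1.22×2.839^0.5 = 2.055, r_C = 0.250×2.839^1.5 = 1.196.
Fraction of consumed A going to B: r_B/(r_B+r_C) = 0.6322.
C_B = 0.6322·C_{A0}·X = 0.6322×5.61×0.494 = 1.75 mol/dm³; Y_B = C_B/C_{A0} = 0.312.

0.312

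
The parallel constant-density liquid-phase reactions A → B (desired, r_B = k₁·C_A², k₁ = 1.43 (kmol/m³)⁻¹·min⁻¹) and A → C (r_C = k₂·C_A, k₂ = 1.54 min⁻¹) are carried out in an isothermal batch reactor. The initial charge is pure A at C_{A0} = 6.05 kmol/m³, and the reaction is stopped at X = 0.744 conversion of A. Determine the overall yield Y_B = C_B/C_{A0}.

C_A = C_{A0}(1−X) = 1.549 kmol/m³.
Along a PFR/batch, dC_C/dC_A = −r_C/(r_B+r_C) = −k₂/(k₂+k₁·C_A).
Integrating from C_{A0} to C_A: C_C = (1.54/1.43)·ln[(1.54+1.43·6.05)/(1.54+1.43·1.55)] = 1.077·ln(10.19/3.755) = 1.075 kmol/m³.
Then C_B = (C_{A0}−C_A) − C_C = 4.501 − 1.075 = 3.426 kmol/m³.
Y_B = C_B/C_{A0} = 3.426/6.05 = 0.566.

0.566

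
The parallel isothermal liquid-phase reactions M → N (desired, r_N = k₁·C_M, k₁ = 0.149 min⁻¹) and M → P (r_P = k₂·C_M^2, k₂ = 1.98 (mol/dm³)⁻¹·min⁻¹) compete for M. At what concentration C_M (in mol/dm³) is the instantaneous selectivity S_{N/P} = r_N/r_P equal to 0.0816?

S_{N/P} = (k₁/k₂)·C_M⁻¹ ⇒ C_M = (S·k₂/k₁)^(-1).
= (0.0816×1.98/0.149)^(-1) = (1.084)^(-1) = 0.922 mol/dm³.

0.922 mol/dm³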